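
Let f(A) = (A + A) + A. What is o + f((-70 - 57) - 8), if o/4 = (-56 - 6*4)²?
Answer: 25195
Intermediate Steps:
f(A) = 3*A (f(A) = 2*A + A = 3*A)
o = 25600 (o = 4*(-56 - 6*4)² = 4*(-56 - 24)² = 4*(-80)² = 4*6400 = 25600)
o + f((-70 - 57) - 8) = 25600 + 3*((-70 - 57) - 8) = 25600 + 3*(-127 - 8) = 25600 + 3*(-135) = 25600 - 405 = 25195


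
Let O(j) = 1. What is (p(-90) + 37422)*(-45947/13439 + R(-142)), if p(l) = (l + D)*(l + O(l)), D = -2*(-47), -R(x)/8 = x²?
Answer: -80356045437390/13439 ≈ -5.9793e+9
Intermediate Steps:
R(x) = -8*x²
D = 94
p(l) = (1 + l)*(94 + l) (p(l) = (l + 94)*(l + 1) = (94 + l)*(1 + l) = (1 + l)*(94 + l))
(p(-90) + 37422)*(-45947/13439 + R(-142)) = ((94 + (-90)² + 95*(-90)) + 37422)*(-45947/13439 - 8*(-142)²) = ((94 + 8100 - 8550) + 37422)*(-45947*1/13439 - 8*20164) = (-356 + 37422)*(-45947/13439 - 161312) = 37066*(-2167917915/13439) = -80356045437390/13439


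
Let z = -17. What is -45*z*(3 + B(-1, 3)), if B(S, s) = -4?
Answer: -765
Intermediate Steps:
-45*z*(3 + B(-1, 3)) = -(-765)*(3 - 4) = -(-765)*(-1) = -45*17 = -765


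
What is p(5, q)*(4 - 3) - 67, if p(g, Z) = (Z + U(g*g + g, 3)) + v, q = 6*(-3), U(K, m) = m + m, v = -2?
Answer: -81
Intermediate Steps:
U(K, m) = 2*m
q = -18
p(g, Z) = 4 + Z (p(g, Z) = (Z + 2*3) - 2 = (Z + 6) - 2 = (6 + Z) - 2 = 4 + Z)
p(5, q)*(4 - 3) - 67 = (4 - 18)*(4 - 3) - 67 = -14*1 - 67 = -14 - 67 = -81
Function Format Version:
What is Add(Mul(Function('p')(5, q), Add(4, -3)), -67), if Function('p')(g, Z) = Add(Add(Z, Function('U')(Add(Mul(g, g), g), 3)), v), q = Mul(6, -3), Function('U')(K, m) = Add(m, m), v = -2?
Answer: -81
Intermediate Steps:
Function('U')(K, m) = Mul(2, m)
q = -18
Function('p')(g, Z) = Add(4, Z) (Function('p')(g, Z) = Add(Add(Z, Mul(2, 3)), -2) = Add(Add(Z, 6), -2) = Add(Add(6, Z), -2) = Add(4, Z))
Add(Mul(Function('p')(5, q), Add(4, -3)), -67) = Add(Mul(Add(4, -18), Add(4, -3)), -67) = Add(Mul(-14, 1), -67) = Add(-14, -67) = -81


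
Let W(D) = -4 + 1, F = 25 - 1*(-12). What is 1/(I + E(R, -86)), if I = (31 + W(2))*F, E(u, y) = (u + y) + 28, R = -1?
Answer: 1/977 ≈ 0.0010235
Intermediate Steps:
F = 37 (F = 25 + 12 = 37)
W(D) = -3
E(u, y) = 28 + u + y
I = 1036 (I = (31 - 3)*37 = 28*37 = 1036)
1/(I + E(R, -86)) = 1/(1036 + (28 - 1 - 86)) = 1/(1036 - 59) = 1/977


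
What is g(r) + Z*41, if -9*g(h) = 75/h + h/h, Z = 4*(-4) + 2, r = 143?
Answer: -738956/1287 ≈ -574.17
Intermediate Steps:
Z = -14 (Z = -16 + 2 = -14)
g(h) = -⅑ - 25/(3*h) (g(h) = -(75/h + h/h)/9 = -(75/h + 1)/9 = -(1 + 75/h)/9 = -⅑ - 25/(3*h))
g(r) + Z*41 = (⅑)*(-75 - 1*143)/143 - 14*41 = (⅑)*(1/143)*(-75 - 143) - 574 = (⅑)*(1/143)*(-218) - 574 = -218/1287 - 574 = -738956/1287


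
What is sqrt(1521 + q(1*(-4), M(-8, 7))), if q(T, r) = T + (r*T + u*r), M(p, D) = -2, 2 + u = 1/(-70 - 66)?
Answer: sqrt(1767541)/34 ≈ 39.103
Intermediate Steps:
u = -273/136 (u = -2 + 1/(-70 - 66) = -2 + 1/(-136) = -2 - 1/136 = -273/136 ≈ -2.0074)
q(T, r) = T - 273*r/136 + T*r (q(T, r) = T + (r*T - 273*r/136) = T + (T*r - 273*r/136) = T + (-273*r/136 + T*r) = T - 273*r/136 + T*r)
sqrt(1521 + q(1*(-4), M(-8, 7))) = sqrt(1521 + (1*(-4) - 273/136*(-2) + (1*(-4))*(-2))) = sqrt(1521 + (-4 + 273/68 - 4*(-2))) = sqrt(1521 + (-4 + 273/68 + 8)) = sqrt(1521 + 545/68) = sqrt(103973/68) = sqrt(1767541)/34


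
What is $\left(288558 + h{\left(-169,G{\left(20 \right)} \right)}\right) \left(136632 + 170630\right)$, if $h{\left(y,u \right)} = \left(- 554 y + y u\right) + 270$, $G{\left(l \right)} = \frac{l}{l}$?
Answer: $117461653670$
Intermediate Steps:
$G{\left(l \right)} = 1$
$h{\left(y,u \right)} = 270 - 554 y + u y$ ($h{\left(y,u \right)} = \left(- 554 y + u y\right) + 270 = 270 - 554 y + u y$)
$\left(288558 + h{\left(-169,G{\left(20 \right)} \right)}\right) \left(136632 + 170630\right) = \left(288558 + \left(270 - -93626 + 1 \left(-169\right)\right)\right) \left(136632 + 170630\right) = \left(288558 + \left(270 + 93626 - 169\right)\right) 307262 = \left(288558 + 93727\right) 307262 = 382285 \cdot 307262 = 117461653670$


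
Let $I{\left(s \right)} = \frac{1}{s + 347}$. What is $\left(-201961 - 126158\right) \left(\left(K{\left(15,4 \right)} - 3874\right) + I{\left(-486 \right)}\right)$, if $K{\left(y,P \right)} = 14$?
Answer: $\frac{176049296379}{139} \approx 1.2665 \cdot 10^{9}$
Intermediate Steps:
$I{\left(s \right)} = \frac{1}{347 + s}$
$\left(-201961 - 126158\right) \left(\left(K{\left(15,4 \right)} - 3874\right) + I{\left(-486 \right)}\right) = \left(-201961 - 126158\right) \left(\left(14 - 3874\right) + \frac{1}{347 - 486}\right) = - 328119 \left(\left(14 - 3874\right) + \frac{1}{-139}\right) = - 328119 \left(-3860 - \frac{1}{139}\right) = \left(-328119\right) \left(- \frac{536541}{139}\right) = \frac{176049296379}{139}$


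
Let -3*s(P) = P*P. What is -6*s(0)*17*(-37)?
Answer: 0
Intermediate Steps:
s(P) = -P**2/3 (s(P) = -P*P/3 = -P**2/3)
-6*s(0)*17*(-37) = -6*(-1/3*0**2)*17*(-37) = -6*(-1/3*0)*17*(-37) = -0*17*(-37) = -6*0*(-37) = 0*(-37) = 0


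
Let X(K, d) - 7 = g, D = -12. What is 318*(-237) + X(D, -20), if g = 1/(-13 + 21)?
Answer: -602871/8 ≈ -75359.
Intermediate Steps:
g = ⅛ (g = 1/8 = ⅛ ≈ 0.12500)
X(K, d) = 57/8 (X(K, d) = 7 + ⅛ = 57/8)
318*(-237) + X(D, -20) = 318*(-237) + 57/8 = -75366 + 57/8 = -602871/8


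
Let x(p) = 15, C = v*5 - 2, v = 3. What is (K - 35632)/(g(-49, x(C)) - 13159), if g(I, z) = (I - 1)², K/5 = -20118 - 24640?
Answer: 86474/3553 ≈ 24.338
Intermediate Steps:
C = 13 (C = 3*5 - 2 = 15 - 2 = 13)
K = -223790 (K = 5*(-20118 - 24640) = 5*(-44758) = -223790)
g(I, z) = (-1 + I)²
(K - 35632)/(g(-49, x(C)) - 13159) = (-223790 - 35632)/((-1 - 49)² - 13159) = -259422/((-50)² - 13159) = -259422/(2500 - 13159) = -259422/(-10659) = -259422*(-1/10659) = 86474/3553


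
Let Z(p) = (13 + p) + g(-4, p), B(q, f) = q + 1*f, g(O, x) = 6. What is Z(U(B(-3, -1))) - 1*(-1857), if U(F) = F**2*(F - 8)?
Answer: 1684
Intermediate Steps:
B(q, f) = f + q (B(q, f) = q + f = f + q)
U(F) = F**2*(-8 + F)
Z(p) = 19 + p (Z(p) = (13 + p) + 6 = 19 + p)
Z(U(B(-3, -1))) - 1*(-1857) = (19 + (-1 - 3)**2*(-8 + (-1 - 3))) - 1*(-1857) = (19 + (-4)**2*(-8 - 4)) + 1857 = (19 + 16*(-12)) + 1857 = (19 - 192) + 1857 = -173 + 1857 = 1684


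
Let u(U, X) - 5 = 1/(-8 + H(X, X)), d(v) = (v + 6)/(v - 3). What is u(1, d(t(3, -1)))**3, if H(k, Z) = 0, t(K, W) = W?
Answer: 59319/512 ≈ 115.86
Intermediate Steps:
d(v) = (6 + v)/(-3 + v)
u(U, X) = 39/8 (u(U, X) = 5 + 1/(-8 + 0) = 5 + 1/(-8) = 5 - 1/8 = 39/8)
u(1, d(t(3, -1)))**3 = (39/8)**3 = 59319/512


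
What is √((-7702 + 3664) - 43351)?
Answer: I*√47389 ≈ 217.69*I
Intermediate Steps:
√((-7702 + 3664) - 43351) = √(-4038 - 43351) = √(-47389) = I*√47389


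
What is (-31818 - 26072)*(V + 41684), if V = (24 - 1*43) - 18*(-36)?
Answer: -2449499570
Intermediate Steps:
V = 629 (V = (24 - 43) + 648 = -19 + 648 = 629)
(-31818 - 26072)*(V + 41684) = (-31818 - 26072)*(629 + 41684) = -57890*42313 = -2449499570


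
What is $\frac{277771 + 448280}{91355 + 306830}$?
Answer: $\frac{726051}{398185} \approx 1.8234$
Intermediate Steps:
$\frac{277771 + 448280}{91355 + 306830} = \frac{726051}{398185}$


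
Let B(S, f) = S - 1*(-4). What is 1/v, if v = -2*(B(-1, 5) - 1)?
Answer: -¼ ≈ -0.25000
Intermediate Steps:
B(S, f) = 4 + S (B(S, f) = S + 4 = 4 + S)
v = -4 (v = -2*((4 - 1) - 1) = -2*(3 - 1) = -2*2 = -4)
1/v = 1/(-4) = -¼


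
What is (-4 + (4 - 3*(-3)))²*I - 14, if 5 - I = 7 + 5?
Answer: -581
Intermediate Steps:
I = -7 (I = 5 - (7 + 5) = 5 - 1*12 = 5 - 12 = -7)
(-4 + (4 - 3*(-3)))²*I - 14 = (-4 + (4 - 3*(-3)))²*(-7) - 14 = (-4 + (4 + 9))²*(-7) - 14 = (-4 + 13)²*(-7) - 14 = 9²*(-7) - 14 = 81*(-7) - 14 = -567 - 14 = -581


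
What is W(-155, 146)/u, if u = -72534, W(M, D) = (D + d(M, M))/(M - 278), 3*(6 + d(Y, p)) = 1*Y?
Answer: 265/94221666 ≈ 2.8125e-6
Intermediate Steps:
d(Y, p) = -6 + Y/3 (d(Y, p) = -6 + (1*Y)/3 = -6 + Y/3)
W(M, D) = (-6 + D + M/3)/(-278 + M) (W(M, D) = (D + (-6 + M/3))/(M - 278) = (-6 + D + M/3)/(-278 + M))
W(-155, 146)/u = ((-6 + 146 + (1/3)*(-155))/(-278 - 155))/(-72534) = ((-6 + 146 - 155/3)/(-433))*(-1/72534) = -1/433*265/3*(-1/72534) = -265/1299*(-1/72534) = 265/94221666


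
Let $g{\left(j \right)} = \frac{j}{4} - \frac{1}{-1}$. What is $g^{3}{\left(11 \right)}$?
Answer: $\frac{3375}{64} \approx 52.734$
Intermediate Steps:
$g{\left(j \right)} = 1 + \frac{j}{4}$ ($g{\left(j \right)} = j \frac{1}{4} - -1 = \frac{j}{4} + 1 = 1 + \frac{j}{4}$)
$g^{3}{\left(11 \right)} = \left(1 + \frac{1}{4} \cdot 11\right)^{3} = \left(1 + \frac{11}{4}\right)^{3} = \left(\frac{15}{4}\right)^{3} = \frac{3375}{64}$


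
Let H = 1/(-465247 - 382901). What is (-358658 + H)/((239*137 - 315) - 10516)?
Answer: -304195065385/18584618976 ≈ -16.368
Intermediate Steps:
H = -1/848148 (H = 1/(-848148) = -1/848148 ≈ -1.1790e-6)
(-358658 + H)/((239*137 - 315) - 10516) = (-358658 - 1/848148)/((239*137 - 315) - 10516) = -304195065385/(848148*((32743 - 315) - 10516)) = -304195065385/(848148*(32428 - 10516)) = -304195065385/848148/21912 = -304195065385/848148*1/21912 = -304195065385/18584618976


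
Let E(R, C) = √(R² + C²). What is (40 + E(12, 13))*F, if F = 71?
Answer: 2840 + 71*√313 ≈ 4096.1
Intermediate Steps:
E(R, C) = √(C² + R²)
(40 + E(12, 13))*F = (40 + √(13² + 12²))*71 = (40 + √(169 + 144))*71 = (40 + √313)*71 = 2840 + 71*√313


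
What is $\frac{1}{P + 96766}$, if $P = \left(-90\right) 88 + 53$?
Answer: $\frac{1}{88899} \approx 1.1249 \cdot 10^{-5}$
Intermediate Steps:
$P = -7867$ ($P = -7920 + 53 = -7867$)
$\frac{1}{P + 96766} = \frac{1}{-7867 + 96766} = \frac{1}{88899}$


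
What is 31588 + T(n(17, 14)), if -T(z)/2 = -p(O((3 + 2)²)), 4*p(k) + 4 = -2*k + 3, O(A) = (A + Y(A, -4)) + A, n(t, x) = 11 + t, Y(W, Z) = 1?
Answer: 63073/2 ≈ 31537.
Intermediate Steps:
O(A) = 1 + 2*A (O(A) = (A + 1) + A = (1 + A) + A = 1 + 2*A)
p(k) = -¼ - k/2 (p(k) = -1 + (-2*k + 3)/4 = -1 + (3 - 2*k)/4 = -1 + (¾ - k/2) = -¼ - k/2)
T(z) = -103/2 (T(z) = -(-2)*(-¼ - (1 + 2*(3 + 2)²)/2) = -(-2)*(-¼ - (1 + 2*5²)/2) = -(-2)*(-¼ - (1 + 2*25)/2) = -(-2)*(-¼ - (1 + 50)/2) = -(-2)*(-¼ - ½*51) = -(-2)*(-¼ - 51/2) = -(-2)*(-103)/4 = -2*103/4 = -103/2)
31588 + T(n(17, 14)) = 31588 - 103/2 = 63073/2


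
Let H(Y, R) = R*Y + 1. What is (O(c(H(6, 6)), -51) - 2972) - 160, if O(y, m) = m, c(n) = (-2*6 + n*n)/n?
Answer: -3183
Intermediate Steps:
H(Y, R) = 1 + R*Y
c(n) = (-12 + n**2)/n
(O(c(H(6, 6)), -51) - 2972) - 160 = (-51 - 2972) - 160 = -3023 - 160 = -3183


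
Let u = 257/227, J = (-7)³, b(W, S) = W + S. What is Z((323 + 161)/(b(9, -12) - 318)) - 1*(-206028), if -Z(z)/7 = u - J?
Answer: 46221530/227 ≈ 2.0362e+5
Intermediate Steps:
b(W, S) = S + W
J = -343
u = 257/227 (u = 257*(1/227) = 257/227 ≈ 1.1322)
Z(z) = -546826/227 (Z(z) = -7*(257/227 - 1*(-343)) = -7*(257/227 + 343) = -7*78118/227 = -546826/227)
Z((323 + 161)/(b(9, -12) - 318)) - 1*(-206028) = -546826/227 - 1*(-206028) = -546826/227 + 206028 = 46221530/227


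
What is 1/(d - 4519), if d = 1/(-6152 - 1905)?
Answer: -8057/36409584 ≈ -0.00022129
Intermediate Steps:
d = -1/8057 (d = 1/(-8057) = -1/8057 ≈ -0.00012412)
1/(d - 4519) = 1/(-1/8057 - 4519) = 1/(-36409584/8057) = -8057/36409584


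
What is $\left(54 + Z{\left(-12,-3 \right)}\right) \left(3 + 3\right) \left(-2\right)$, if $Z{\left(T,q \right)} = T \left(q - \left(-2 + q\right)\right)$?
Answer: $-360$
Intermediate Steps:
$Z{\left(T,q \right)} = 2 T$ ($Z{\left(T,q \right)} = T 2 = 2 T$)
$\left(54 + Z{\left(-12,-3 \right)}\right) \left(3 + 3\right) \left(-2\right) = \left(54 + 2 \left(-12\right)\right) \left(3 + 3\right) \left(-2\right) = \left(54 - 24\right) 6 \left(-2\right) = 30 \left(-12\right) = -360$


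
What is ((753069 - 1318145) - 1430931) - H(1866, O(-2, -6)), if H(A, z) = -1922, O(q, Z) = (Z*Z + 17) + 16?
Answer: -1994085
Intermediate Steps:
O(q, Z) = 33 + Z² (O(q, Z) = (Z² + 17) + 16 = (17 + Z²) + 16 = 33 + Z²)
((753069 - 1318145) - 1430931) - H(1866, O(-2, -6)) = ((753069 - 1318145) - 1430931) - 1*(-1922) = (-565076 - 1430931) + 1922 = -1996007 + 1922 = -1994085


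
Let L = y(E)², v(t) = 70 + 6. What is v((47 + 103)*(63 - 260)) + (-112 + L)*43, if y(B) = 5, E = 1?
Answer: -3665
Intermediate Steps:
v(t) = 76
L = 25 (L = 5² = 25)
v((47 + 103)*(63 - 260)) + (-112 + L)*43 = 76 + (-112 + 25)*43 = 76 - 87*43 = 76 - 3741 = -3665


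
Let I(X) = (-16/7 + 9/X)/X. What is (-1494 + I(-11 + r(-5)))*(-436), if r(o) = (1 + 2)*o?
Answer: 770535061/1183 ≈ 6.5134e+5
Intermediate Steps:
r(o) = 3*o
I(X) = (-16/7 + 9/X)/X (I(X) = (-16*⅐ + 9/X)/X = (-16/7 + 9/X)/X)
(-1494 + I(-11 + r(-5)))*(-436) = (-1494 + (63 - 16*(-11 + 3*(-5)))/(7*(-11 + 3*(-5))²))*(-436) = (-1494 + (63 - 16*(-11 - 15))/(7*(-11 - 15)²))*(-436) = (-1494 + (⅐)*(63 - 16*(-26))/(-26)²)*(-436) = (-1494 + (⅐)*(1/676)*(63 + 416))*(-436) = (-1494 + (⅐)*(1/676)*479)*(-436) = (-1494 + 479/4732)*(-436) = -7069129/4732*(-436) = 770535061/1183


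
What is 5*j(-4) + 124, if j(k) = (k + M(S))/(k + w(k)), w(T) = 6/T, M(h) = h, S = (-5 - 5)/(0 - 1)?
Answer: 1304/11 ≈ 118.55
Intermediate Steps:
S = 10 (S = -10/(-1) = -10*(-1) = 10)
j(k) = (10 + k)/(k + 6/k) (j(k) = (k + 10)/(k + 6/k) = (10 + k)/(k + 6/k))
5*j(-4) + 124 = 5*(-4*(10 - 4)/(6 + (-4)²)) + 124 = 5*(-4*6/(6 + 16)) + 124 = 5*(-4*6/22) + 124 = 5*(-4*1/22*6) + 124 = 5*(-12/11) + 124 = -60/11 + 124 = 1304/11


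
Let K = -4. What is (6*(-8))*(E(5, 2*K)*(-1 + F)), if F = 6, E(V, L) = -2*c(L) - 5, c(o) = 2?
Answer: 2160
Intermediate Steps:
E(V, L) = -9 (E(V, L) = -2*2 - 5 = -4 - 5 = -9)
(6*(-8))*(E(5, 2*K)*(-1 + F)) = (6*(-8))*(-9*(-1 + 6)) = -(-432)*5 = -48*(-45) = 2160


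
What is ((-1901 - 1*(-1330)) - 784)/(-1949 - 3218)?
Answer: 1355/5167 ≈ 0.26224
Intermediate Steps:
((-1901 - 1*(-1330)) - 784)/(-1949 - 3218) = ((-1901 + 1330) - 784)/(-5167) = (-571 - 784)*(-1/5167) = -1355*(-1/5167) = 1355/5167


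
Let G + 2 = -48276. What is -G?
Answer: 48278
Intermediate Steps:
G = -48278 (G = -2 - 48276 = -48278)
-G = -1*(-48278) = 48278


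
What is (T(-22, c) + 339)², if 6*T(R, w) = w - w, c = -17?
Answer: 114921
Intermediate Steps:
T(R, w) = 0 (T(R, w) = (w - w)/6 = (⅙)*0 = 0)
(T(-22, c) + 339)² = (0 + 339)² = 339² = 114921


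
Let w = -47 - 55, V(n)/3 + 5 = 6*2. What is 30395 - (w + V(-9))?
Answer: 30476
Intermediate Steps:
V(n) = 21 (V(n) = -15 + 3*(6*2) = -15 + 3*12 = -15 + 36 = 21)
w = -102
30395 - (w + V(-9)) = 30395 - (-102 + 21) = 30395 - 1*(-81) = 30395 + 81 = 30476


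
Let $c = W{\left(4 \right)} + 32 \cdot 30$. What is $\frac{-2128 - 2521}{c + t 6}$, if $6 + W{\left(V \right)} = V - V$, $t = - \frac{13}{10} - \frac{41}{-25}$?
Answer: $- \frac{116225}{23901} \approx -4.8628$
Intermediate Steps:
$t = \frac{17}{50}$ ($t = \left(-13\right) \frac{1}{10} - - \frac{41}{25} = - \frac{13}{10} + \frac{41}{25} = \frac{17}{50} \approx 0.34$)
$W{\left(V \right)} = -6$ ($W{\left(V \right)} = -6 + \left(V - V\right) = -6 + 0 = -6$)
$c = 954$ ($c = -6 + 32 \cdot 30 = -6 + 960 = 954$)
$\frac{-2128 - 2521}{c + t 6} = \frac{-2128 - 2521}{954 + \frac{17}{50} \cdot 6} = - \frac{4649}{954 + \frac{51}{25}} = - \frac{4649}{\frac{23901}{25}} = \left(-4649\right) \frac{25}{23901} = - \frac{116225}{23901}$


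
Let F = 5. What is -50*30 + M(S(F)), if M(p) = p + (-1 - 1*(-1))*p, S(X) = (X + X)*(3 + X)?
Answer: -1420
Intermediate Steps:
S(X) = 2*X*(3 + X) (S(X) = (2*X)*(3 + X) = 2*X*(3 + X))
M(p) = p (M(p) = p + (-1 + 1)*p = p + 0*p = p + 0 = p)
-50*30 + M(S(F)) = -50*30 + 2*5*(3 + 5) = -1500 + 2*5*8 = -1500 + 80 = -1420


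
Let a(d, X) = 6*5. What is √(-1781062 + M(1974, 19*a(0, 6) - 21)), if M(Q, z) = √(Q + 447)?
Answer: √(-1781062 + 3*√269) ≈ 1334.5*I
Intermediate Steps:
a(d, X) = 30
M(Q, z) = √(447 + Q)
√(-1781062 + M(1974, 19*a(0, 6) - 21)) = √(-1781062 + √(447 + 1974)) = √(-1781062 + √2421) = √(-1781062 + 3*√269)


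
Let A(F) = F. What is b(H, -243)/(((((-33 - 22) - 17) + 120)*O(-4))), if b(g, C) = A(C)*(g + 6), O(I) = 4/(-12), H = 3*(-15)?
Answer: -9477/16 ≈ -592.31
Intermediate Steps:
H = -45
O(I) = -⅓ (O(I) = 4*(-1/12) = -⅓)
b(g, C) = C*(6 + g) (b(g, C) = C*(g + 6) = C*(6 + g))
b(H, -243)/(((((-33 - 22) - 17) + 120)*O(-4))) = (-243*(6 - 45))/(((((-33 - 22) - 17) + 120)*(-⅓))) = (-243*(-39))/((((-55 - 17) + 120)*(-⅓))) = 9477/(((-72 + 120)*(-⅓))) = 9477/((48*(-⅓))) = 9477/(-16) = 9477*(-1/16) = -9477/16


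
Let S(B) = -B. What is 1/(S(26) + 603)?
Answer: 1/577 ≈ 0.0017331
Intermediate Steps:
1/(S(26) + 603) = 1/(-1*26 + 603) = 1/(-26 + 603) = 1/577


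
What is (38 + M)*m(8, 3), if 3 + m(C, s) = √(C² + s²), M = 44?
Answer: -246 + 82*√73 ≈ 454.61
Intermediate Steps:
m(C, s) = -3 + √(C² + s²)
(38 + M)*m(8, 3) = (38 + 44)*(-3 + √(8² + 3²)) = 82*(-3 + √(64 + 9)) = 82*(-3 + √73) = -246 + 82*√73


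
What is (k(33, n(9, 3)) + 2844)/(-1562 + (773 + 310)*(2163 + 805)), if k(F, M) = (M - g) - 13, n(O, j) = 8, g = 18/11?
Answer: 31211/35340602 ≈ 0.00088315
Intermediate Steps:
g = 18/11 (g = 18*(1/11) = 18/11 ≈ 1.6364)
k(F, M) = -161/11 + M (k(F, M) = (M - 1*18/11) - 13 = (M - 18/11) - 13 = (-18/11 + M) - 13 = -161/11 + M)
(k(33, n(9, 3)) + 2844)/(-1562 + (773 + 310)*(2163 + 805)) = ((-161/11 + 8) + 2844)/(-1562 + (773 + 310)*(2163 + 805)) = (-73/11 + 2844)/(-1562 + 1083*2968) = 31211/(11*(-1562 + 3214344)) = (31211/11)/3212782 = (31211/11)*(1/3212782) = 31211/35340602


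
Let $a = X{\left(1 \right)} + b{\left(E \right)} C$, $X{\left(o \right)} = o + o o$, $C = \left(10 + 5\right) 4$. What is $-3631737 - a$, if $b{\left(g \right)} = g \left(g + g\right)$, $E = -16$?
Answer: $-3662459$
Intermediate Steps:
$b{\left(g \right)} = 2 g^{2}$ ($b{\left(g \right)} = g 2 g = 2 g^{2}$)
$C = 60$ ($C = 15 \cdot 4 = 60$)
$X{\left(o \right)} = o + o^{2}$
$a = 30722$ ($a = 1 \left(1 + 1\right) + 2 \left(-16\right)^{2} \cdot 60 = 1 \cdot 2 + 2 \cdot 256 \cdot 60 = 2 + 512 \cdot 60 = 2 + 30720 = 30722$)
$-3631737 - a = -3631737 - 30722 = -3662459$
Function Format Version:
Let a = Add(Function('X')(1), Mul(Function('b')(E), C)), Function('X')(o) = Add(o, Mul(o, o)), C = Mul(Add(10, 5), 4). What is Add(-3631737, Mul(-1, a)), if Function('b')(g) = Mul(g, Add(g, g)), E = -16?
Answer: -3662459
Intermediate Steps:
Function('b')(g) = Mul(2, Pow(g, 2)) (Function('b')(g) = Mul(g, Mul(2, g)) = Mul(2, Pow(g, 2)))
C = 60 (C = Mul(15, 4) = 60)
Function('X')(o) = Add(o, Pow(o, 2))
a = 30722 (a = Add(Mul(1, Add(1, 1)), Mul(Mul(2, Pow(-16, 2)), 60)) = Add(Mul(1, 2), Mul(Mul(2, 256), 60)) = Add(2, Mul(512, 60)) = Add(2, 30720) = 30722)
Add(-3631737, Mul(-1, a)) = Add(-3631737, Mul(-1, 30722)) = Add(-3631737, -30722) = -3662459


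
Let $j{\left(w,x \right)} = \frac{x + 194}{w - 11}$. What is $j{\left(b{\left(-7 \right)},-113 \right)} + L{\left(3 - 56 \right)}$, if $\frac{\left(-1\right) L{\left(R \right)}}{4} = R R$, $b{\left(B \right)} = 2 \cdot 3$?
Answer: $- \frac{56261}{5} \approx -11252.0$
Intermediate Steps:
$b{\left(B \right)} = 6$
$j{\left(w,x \right)} = \frac{194 + x}{-11 + w}$
$L{\left(R \right)} = - 4 R^{2}$ ($L{\left(R \right)} = - 4 R R = - 4 R^{2}$)
$j{\left(b{\left(-7 \right)},-113 \right)} + L{\left(3 - 56 \right)} = \frac{194 - 113}{-11 + 6} - 4 \left(3 - 56\right)^{2} = \frac{1}{-5} \cdot 81 - 4 \left(-53\right)^{2} = \left(- \frac{1}{5}\right) 81 - 11236 = - \frac{81}{5} - 11236 = - \frac{56261}{5}$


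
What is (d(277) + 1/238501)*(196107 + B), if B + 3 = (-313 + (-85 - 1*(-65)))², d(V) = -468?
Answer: -34266088039731/238501 ≈ -1.4367e+8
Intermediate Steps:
B = 110886 (B = -3 + (-313 + (-85 - 1*(-65)))² = -3 + (-313 + (-85 + 65))² = -3 + (-313 - 20)² = -3 + (-333)² = -3 + 110889 = 110886)
(d(277) + 1/238501)*(196107 + B) = (-468 + 1/238501)*(196107 + 110886) = (-468 + 1/238501)*306993 = -111618467/238501*306993 = -34266088039731/238501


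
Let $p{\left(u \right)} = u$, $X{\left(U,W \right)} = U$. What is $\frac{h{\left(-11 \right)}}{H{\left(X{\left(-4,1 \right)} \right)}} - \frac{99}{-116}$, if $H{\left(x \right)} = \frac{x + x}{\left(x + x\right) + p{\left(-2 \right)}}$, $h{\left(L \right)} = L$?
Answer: $- \frac{374}{29} \approx -12.897$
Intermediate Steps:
$H{\left(x \right)} = \frac{2 x}{-2 + 2 x}$ ($H{\left(x \right)} = \frac{x + x}{\left(x + x\right) - 2} = \frac{2 x}{2 x - 2} = \frac{2 x}{-2 + 2 x}$)
$\frac{h{\left(-11 \right)}}{H{\left(X{\left(-4,1 \right)} \right)}} - \frac{99}{-116} = - \frac{11}{\left(-4\right) \frac{1}{-1 - 4}} - \frac{99}{-116} = - \frac{11}{\left(-4\right) \frac{1}{-5}} - - \frac{99}{116} = - \frac{11}{\left(-4\right) \left(- \frac{1}{5}\right)} + \frac{99}{116} = - \frac{11}{\frac{4}{5}} + \frac{99}{116} = \left(-11\right) \frac{5}{4} + \frac{99}{116} = - \frac{55}{4} + \frac{99}{116} = - \frac{374}{29}$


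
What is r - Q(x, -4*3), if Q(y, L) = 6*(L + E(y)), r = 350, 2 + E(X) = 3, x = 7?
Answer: 416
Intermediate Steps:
E(X) = 1 (E(X) = -2 + 3 = 1)
Q(y, L) = 6 + 6*L (Q(y, L) = 6*(L + 1) = 6*(1 + L) = 6 + 6*L)
r - Q(x, -4*3) = 350 - (6 + 6*(-4*3)) = 350 - (6 + 6*(-12)) = 350 - (6 - 72) = 350 - 1*(-66) = 350 + 66 = 416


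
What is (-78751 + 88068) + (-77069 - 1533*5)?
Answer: -75417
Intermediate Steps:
(-78751 + 88068) + (-77069 - 1533*5) = 9317 + (-77069 - 7665) = 9317 - 84734 = -75417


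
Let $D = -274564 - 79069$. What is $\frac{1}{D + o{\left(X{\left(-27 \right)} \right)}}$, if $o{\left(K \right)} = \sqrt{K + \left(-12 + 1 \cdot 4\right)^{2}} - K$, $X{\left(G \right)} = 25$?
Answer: $- \frac{353658}{125073980875} - \frac{\sqrt{89}}{125073980875} \approx -2.8277 \cdot 10^{-6}$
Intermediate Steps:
$D = -353633$
$o{\left(K \right)} = \sqrt{64 + K} - K$ ($o{\left(K \right)} = \sqrt{K + \left(-12 + 4\right)^{2}} - K = \sqrt{K + \left(-8\right)^{2}} - K = \sqrt{K + 64} - K = \sqrt{64 + K} - K$)
$\frac{1}{D + o{\left(X{\left(-27 \right)} \right)}} = \frac{1}{-353633 + \left(\sqrt{64 + 25} - 25\right)} = \frac{1}{-353633 - \left(25 - \sqrt{89}\right)} = \frac{1}{-353658 + \sqrt{89}}$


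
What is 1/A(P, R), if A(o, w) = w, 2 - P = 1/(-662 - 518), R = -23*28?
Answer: -1/644 ≈ -0.0015528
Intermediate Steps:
R = -644
P = 2361/1180 (P = 2 - 1/(-662 - 518) = 2 - 1/(-1180) = 2 - 1*(-1/1180) = 2 + 1/1180 = 2361/1180 ≈ 2.0008)
1/A(P, R) = 1/(-644) = -1/644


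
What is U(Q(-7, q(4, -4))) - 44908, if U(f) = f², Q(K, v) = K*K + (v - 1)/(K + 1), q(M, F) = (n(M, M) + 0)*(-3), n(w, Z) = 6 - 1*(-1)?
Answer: -379208/9 ≈ -42134.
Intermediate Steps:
n(w, Z) = 7 (n(w, Z) = 6 + 1 = 7)
q(M, F) = -21 (q(M, F) = (7 + 0)*(-3) = 7*(-3) = -21)
Q(K, v) = K² + (-1 + v)/(1 + K)
U(Q(-7, q(4, -4))) - 44908 = ((-1 - 21 + (-7)² + (-7)³)/(1 - 7))² - 44908 = ((-1 - 21 + 49 - 343)/(-6))² - 44908 = (-⅙*(-316))² - 44908 = (158/3)² - 44908 = 24964/9 - 44908 = -379208/9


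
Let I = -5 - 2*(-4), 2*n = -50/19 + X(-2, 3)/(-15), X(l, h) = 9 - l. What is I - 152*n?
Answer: 3881/15 ≈ 258.73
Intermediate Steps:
n = -959/570 (n = (-50/19 + (9 - 1*(-2))/(-15))/2 = (-50*1/19 + (9 + 2)*(-1/15))/2 = (-50/19 + 11*(-1/15))/2 = (-50/19 - 11/15)/2 = (½)*(-959/285) = -959/570 ≈ -1.6825)
I = 3 (I = -5 + 8 = 3)
I - 152*n = 3 - 152*(-959/570) = 3 + 3836/15 = 3881/15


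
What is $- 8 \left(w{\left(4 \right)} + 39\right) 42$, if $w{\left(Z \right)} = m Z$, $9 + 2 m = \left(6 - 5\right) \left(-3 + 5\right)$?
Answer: $-8400$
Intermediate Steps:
$m = - \frac{7}{2}$ ($m = - \frac{9}{2} + \frac{\left(6 - 5\right) \left(-3 + 5\right)}{2} = - \frac{9}{2} + \frac{1 \cdot 2}{2} = - \frac{9}{2} + \frac{1}{2} \cdot 2 = - \frac{9}{2} + 1 = - \frac{7}{2} \approx -3.5$)
$w{\left(Z \right)} = - \frac{7 Z}{2}$
$- 8 \left(w{\left(4 \right)} + 39\right) 42 = - 8 \left(\left(- \frac{7}{2}\right) 4 + 39\right) 42 = - 8 \left(-14 + 39\right) 42 = \left(-8\right) 25 \cdot 42 = \left(-200\right) 42 = -8400$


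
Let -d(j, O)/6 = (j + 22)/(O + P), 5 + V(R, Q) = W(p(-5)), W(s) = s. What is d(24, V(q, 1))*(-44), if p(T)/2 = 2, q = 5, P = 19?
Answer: 2024/3 ≈ 674.67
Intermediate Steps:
p(T) = 4 (p(T) = 2*2 = 4)
V(R, Q) = -1 (V(R, Q) = -5 + 4 = -1)
d(j, O) = -6*(22 + j)/(19 + O) (d(j, O) = -6*(j + 22)/(O + 19) = -6*(22 + j)/(19 + O))
d(24, V(q, 1))*(-44) = (6*(-22 - 1*24)/(19 - 1))*(-44) = (6*(-22 - 24)/18)*(-44) = (6*(1/18)*(-46))*(-44) = -46/3*(-44) = 2024/3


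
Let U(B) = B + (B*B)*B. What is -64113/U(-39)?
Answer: 21371/19786 ≈ 1.0801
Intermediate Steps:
U(B) = B + B³ (U(B) = B + B²*B = B + B³)
-64113/U(-39) = -64113/(-39 + (-39)³) = -64113/(-39 - 59319) = -64113/(-59358) = -64113*(-1/59358) = 21371/19786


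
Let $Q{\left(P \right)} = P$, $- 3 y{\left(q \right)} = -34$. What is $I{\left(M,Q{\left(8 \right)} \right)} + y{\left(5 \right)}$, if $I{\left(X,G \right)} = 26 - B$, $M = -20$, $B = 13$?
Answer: $\frac{73}{3} \approx 24.333$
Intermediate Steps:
$y{\left(q \right)} = \frac{34}{3}$ ($y{\left(q \right)} = \left(- \frac{1}{3}\right) \left(-34\right) = \frac{34}{3}$)
$I{\left(X,G \right)} = 13$ ($I{\left(X,G \right)} = 26 - 13 = 13$)
$I{\left(M,Q{\left(8 \right)} \right)} + y{\left(5 \right)} = 13 + \frac{34}{3} = \frac{73}{3}$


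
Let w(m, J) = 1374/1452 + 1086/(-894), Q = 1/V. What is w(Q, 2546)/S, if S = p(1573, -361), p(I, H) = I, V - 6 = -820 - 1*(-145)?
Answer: -9681/56719234 ≈ -0.00017068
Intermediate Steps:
V = -669 (V = 6 + (-820 - 1*(-145)) = 6 + (-820 + 145) = 6 - 675 = -669)
Q = -1/669 (Q = 1/(-669) = -1/669 ≈ -0.0014948)
w(m, J) = -9681/36058 (w(m, J) = 1374*(1/1452) + 1086*(-1/894) = 229/242 - 181/149 = -9681/36058)
S = 1573
w(Q, 2546)/S = -9681/36058/1573 = -9681/36058*1/1573 = -9681/56719234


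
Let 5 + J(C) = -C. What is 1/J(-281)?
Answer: 1/276 ≈ 0.0036232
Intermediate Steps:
J(C) = -5 - C
1/J(-281) = 1/(-5 - 1*(-281)) = 1/(-5 + 281) = 1/276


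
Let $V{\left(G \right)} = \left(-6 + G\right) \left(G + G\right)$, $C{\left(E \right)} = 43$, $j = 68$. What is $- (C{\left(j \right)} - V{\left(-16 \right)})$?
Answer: $661$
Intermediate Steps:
$V{\left(G \right)} = 2 G \left(-6 + G\right)$ ($V{\left(G \right)} = \left(-6 + G\right) 2 G = 2 G \left(-6 + G\right)$)
$- (C{\left(j \right)} - V{\left(-16 \right)}) = - (43 - 2 \left(-16\right) \left(-6 - 16\right)) = - (43 - 2 \left(-16\right) \left(-22\right)) = - (43 - 704) = \left(-1\right) \left(-661\right) = 661$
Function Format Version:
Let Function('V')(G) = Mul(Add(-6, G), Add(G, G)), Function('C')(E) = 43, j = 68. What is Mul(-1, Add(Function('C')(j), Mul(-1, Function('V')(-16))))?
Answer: 661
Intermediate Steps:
Function('V')(G) = Mul(2, G, Add(-6, G)) (Function('V')(G) = Mul(Add(-6, G), Mul(2, G)) = Mul(2, G, Add(-6, G)))
Mul(-1, Add(Function('C')(j), Mul(-1, Function('V')(-16)))) = Mul(-1, Add(43, Mul(-1, Mul(2, -16, Add(-6, -16))))) = Mul(-1, Add(43, Mul(-1, Mul(2, -16, -22)))) = Mul(-1, Add(43, Mul(-1, 704))) = Mul(-1, Add(43, -704)) = Mul(-1, -661) = 661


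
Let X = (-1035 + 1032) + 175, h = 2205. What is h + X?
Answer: 2377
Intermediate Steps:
X = 172 (X = -3 + 175 = 172)
h + X = 2205 + 172 = 2377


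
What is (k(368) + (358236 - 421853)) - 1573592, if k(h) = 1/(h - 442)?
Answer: -121153467/74 ≈ -1.6372e+6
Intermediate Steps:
k(h) = 1/(-442 + h)
(k(368) + (358236 - 421853)) - 1573592 = (1/(-442 + 368) + (358236 - 421853)) - 1573592 = (1/(-74) - 63617) - 1573592 = (-1/74 - 63617) - 1573592 = -4707659/74 - 1573592 = -121153467/74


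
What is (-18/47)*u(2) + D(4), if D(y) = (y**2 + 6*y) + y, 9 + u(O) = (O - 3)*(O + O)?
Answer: 2302/47 ≈ 48.979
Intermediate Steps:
u(O) = -9 + 2*O*(-3 + O) (u(O) = -9 + (O - 3)*(O + O) = -9 + (-3 + O)*(2*O) = -9 + 2*O*(-3 + O))
D(y) = y**2 + 7*y
(-18/47)*u(2) + D(4) = (-18/47)*(-9 - 6*2 + 2*2**2) + 4*(7 + 4) = (-18*1/47)*(-9 - 12 + 2*4) + 4*11 = -18*(-9 - 12 + 8)/47 + 44 = -18/47*(-13) + 44 = 234/47 + 44 = 2302/47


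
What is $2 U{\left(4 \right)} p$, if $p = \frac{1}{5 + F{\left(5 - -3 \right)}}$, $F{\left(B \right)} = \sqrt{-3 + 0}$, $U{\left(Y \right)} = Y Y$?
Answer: $\frac{40}{7} - \frac{8 i \sqrt{3}}{7} \approx 5.7143 - 1.9795 i$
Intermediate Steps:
$U{\left(Y \right)} = Y^{2}$
$F{\left(B \right)} = i \sqrt{3}$ ($F{\left(B \right)} = \sqrt{-3} = i \sqrt{3}$)
$p = \frac{1}{5 + i \sqrt{3}} \approx 0.17857 - 0.061859 i$
$2 U{\left(4 \right)} p = 2 \cdot 4^{2} \left(\frac{5}{28} - \frac{i \sqrt{3}}{28}\right) = 2 \cdot 16 \left(\frac{5}{28} - \frac{i \sqrt{3}}{28}\right) = 32 \left(\frac{5}{28} - \frac{i \sqrt{3}}{28}\right) = \frac{40}{7} - \frac{8 i \sqrt{3}}{7}$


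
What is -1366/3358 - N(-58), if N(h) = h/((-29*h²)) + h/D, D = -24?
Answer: -47852041/16944468 ≈ -2.8241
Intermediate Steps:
N(h) = -h/24 - 1/(29*h) (N(h) = h/((-29*h²)) + h/(-24) = h*(-1/(29*h²)) + h*(-1/24) = -1/(29*h) - h/24 = -h/24 - 1/(29*h))
-1366/3358 - N(-58) = -1366/3358 - (-1/24*(-58) - 1/29/(-58)) = -1366*1/3358 - (29/12 - 1/29*(-1/58)) = -683/1679 - (29/12 + 1/1682) = -683/1679 - 1*24395/10092 = -683/1679 - 24395/10092 = -47852041/16944468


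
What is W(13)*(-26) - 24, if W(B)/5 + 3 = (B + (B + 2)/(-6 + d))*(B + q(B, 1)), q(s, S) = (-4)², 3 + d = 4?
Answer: -37334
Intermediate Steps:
d = 1 (d = -3 + 4 = 1)
q(s, S) = 16
W(B) = -15 + 5*(16 + B)*(-⅖ + 4*B/5) (W(B) = -15 + 5*((B + (B + 2)/(-6 + 1))*(B + 16)) = -15 + 5*((B + (2 + B)/(-5))*(16 + B)) = -15 + 5*((B + (2 + B)*(-⅕))*(16 + B)) = -15 + 5*((B + (-⅖ - B/5))*(16 + B)) = -15 + 5*((-⅖ + 4*B/5)*(16 + B)) = -15 + 5*((16 + B)*(-⅖ + 4*B/5)) = -15 + 5*(16 + B)*(-⅖ + 4*B/5))
W(13)*(-26) - 24 = (-47 + 4*13² + 62*13)*(-26) - 24 = (-47 + 4*169 + 806)*(-26) - 24 = (-47 + 676 + 806)*(-26) - 24 = 1435*(-26) - 24 = -37310 - 24 = -37334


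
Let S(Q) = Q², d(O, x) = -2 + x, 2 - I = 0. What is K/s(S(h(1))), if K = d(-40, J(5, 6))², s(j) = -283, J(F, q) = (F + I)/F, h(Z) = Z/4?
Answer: -9/7075 ≈ -0.0012721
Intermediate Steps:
I = 2 (I = 2 - 1*0 = 2 + 0 = 2)
h(Z) = Z/4 (h(Z) = Z*(¼) = Z/4)
J(F, q) = (2 + F)/F (J(F, q) = (F + 2)/F = (2 + F)/F)
K = 9/25 (K = (-2 + (2 + 5)/5)² = (-2 + (⅕)*7)² = (-2 + 7/5)² = (-⅗)² = 9/25 ≈ 0.36000)
K/s(S(h(1))) = (9/25)/(-283) = (9/25)*(-1/283) = -9/7075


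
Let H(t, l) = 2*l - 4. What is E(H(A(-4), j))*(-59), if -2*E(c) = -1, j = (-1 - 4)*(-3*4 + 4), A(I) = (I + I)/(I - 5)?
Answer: -59/2 ≈ -29.500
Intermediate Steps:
A(I) = 2*I/(-5 + I) (A(I) = (2*I)/(-5 + I) = 2*I/(-5 + I))
j = 40 (j = -5*(-12 + 4) = -5*(-8) = 40)
H(t, l) = -4 + 2*l
E(c) = ½ (E(c) = -½*(-1) = ½)
E(H(A(-4), j))*(-59) = (½)*(-59) = -59/2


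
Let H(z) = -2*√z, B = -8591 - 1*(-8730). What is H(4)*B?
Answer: -556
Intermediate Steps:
B = 139 (B = -8591 + 8730 = 139)
H(4)*B = -2*√4*139 = -2*2*139 = -4*139 = -556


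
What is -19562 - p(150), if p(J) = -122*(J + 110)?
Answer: 12158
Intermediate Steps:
p(J) = -13420 - 122*J (p(J) = -122*(110 + J) = -13420 - 122*J)
-19562 - p(150) = -19562 - (-13420 - 122*150) = -19562 - (-13420 - 18300) = -19562 - 1*(-31720) = -19562 + 31720 = 12158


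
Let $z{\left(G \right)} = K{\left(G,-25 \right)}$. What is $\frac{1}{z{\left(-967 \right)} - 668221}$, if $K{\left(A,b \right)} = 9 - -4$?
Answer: $- \frac{1}{668208} \approx -1.4965 \cdot 10^{-6}$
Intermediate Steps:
$K{\left(A,b \right)} = 13$ ($K{\left(A,b \right)} = 9 + 4 = 13$)
$z{\left(G \right)} = 13$
$\frac{1}{z{\left(-967 \right)} - 668221} = \frac{1}{13 - 668221} = \frac{1}{-668208} = - \frac{1}{668208}$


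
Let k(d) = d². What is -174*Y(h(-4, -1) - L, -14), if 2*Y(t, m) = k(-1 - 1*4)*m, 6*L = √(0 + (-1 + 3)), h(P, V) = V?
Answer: 30450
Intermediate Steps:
L = √2/6 (L = √(0 + (-1 + 3))/6 = √(0 + 2)/6 = √2/6 ≈ 0.23570)
Y(t, m) = 25*m/2 (Y(t, m) = ((-1 - 1*4)²*m)/2 = ((-1 - 4)²*m)/2 = ((-5)²*m)/2 = (25*m)/2 = 25*m/2)
-174*Y(h(-4, -1) - L, -14) = -2175*(-14) = -174*(-175) = 30450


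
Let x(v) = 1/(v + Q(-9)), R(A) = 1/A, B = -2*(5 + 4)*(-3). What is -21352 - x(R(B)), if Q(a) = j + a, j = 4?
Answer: -5743634/269 ≈ -21352.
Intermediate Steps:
B = 54 (B = -2*9*(-3) = -18*(-3) = 54)
Q(a) = 4 + a
x(v) = 1/(-5 + v) (x(v) = 1/(v + (4 - 9)) = 1/(v - 5) = 1/(-5 + v))
-21352 - x(R(B)) = -21352 - 1/(-5 + 1/54) = -21352 - 1/(-269/54) = -21352 - 1*(-54/269) = -21352 + 54/269 = -5743634/269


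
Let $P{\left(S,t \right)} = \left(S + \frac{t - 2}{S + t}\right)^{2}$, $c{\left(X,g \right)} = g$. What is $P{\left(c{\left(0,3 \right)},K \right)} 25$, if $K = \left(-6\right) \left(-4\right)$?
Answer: $\frac{265225}{729} \approx 363.82$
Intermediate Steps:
$K = 24$
$P{\left(S,t \right)} = \left(S + \frac{-2 + t}{S + t}\right)^{2}$
$P{\left(c{\left(0,3 \right)},K \right)} 25 = \frac{\left(-2 + 24 + 3^{2} + 3 \cdot 24\right)^{2}}{\left(3 + 24\right)^{2}} \cdot 25 = \frac{\left(-2 + 24 + 9 + 72\right)^{2}}{729} \cdot 25 = \frac{103^{2}}{729} \cdot 25 = \frac{1}{729} \cdot 10609 \cdot 25 = \frac{10609}{729} \cdot 25 = \frac{265225}{729}$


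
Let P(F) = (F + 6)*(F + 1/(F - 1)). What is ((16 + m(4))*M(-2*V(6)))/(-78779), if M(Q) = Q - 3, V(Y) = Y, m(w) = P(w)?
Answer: 890/78779 ≈ 0.011297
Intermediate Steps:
P(F) = (6 + F)*(F + 1/(-1 + F))
m(w) = (6 + w**3 - 5*w + 5*w**2)/(-1 + w)
M(Q) = -3 + Q
((16 + m(4))*M(-2*V(6)))/(-78779) = ((16 + (6 + 4**3 - 5*4 + 5*4**2)/(-1 + 4))*(-3 - 2*6))/(-78779) = ((16 + (6 + 64 - 20 + 5*16)/3)*(-3 - 12))*(-1/78779) = ((16 + (6 + 64 - 20 + 80)/3)*(-15))*(-1/78779) = ((16 + (1/3)*130)*(-15))*(-1/78779) = ((16 + 130/3)*(-15))*(-1/78779) = ((178/3)*(-15))*(-1/78779) = -890*(-1/78779) = 890/78779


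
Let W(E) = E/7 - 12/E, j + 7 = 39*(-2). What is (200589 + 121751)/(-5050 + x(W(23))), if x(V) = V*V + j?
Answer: -835537514/13290631 ≈ -62.867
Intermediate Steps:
j = -85 (j = -7 + 39*(-2) = -7 - 78 = -85)
W(E) = -12/E + E/7 (W(E) = E*(1/7) - 12/E = E/7 - 12/E = -12/E + E/7)
x(V) = -85 + V**2 (x(V) = V*V - 85 = V**2 - 85 = -85 + V**2)
(200589 + 121751)/(-5050 + x(W(23))) = (200589 + 121751)/(-5050 + (-85 + (-12/23 + (1/7)*23)**2)) = 322340/(-5050 + (-85 + (-12*1/23 + 23/7)**2)) = 322340/(-5050 + (-85 + (-12/23 + 23/7)**2)) = 322340/(-5050 + (-85 + (445/161)**2)) = 322340/(-5050 + (-85 + 198025/25921)) = 322340/(-5050 - 2005260/25921) = 322340/(-132906310/25921) = 322340*(-25921/132906310) = -835537514/13290631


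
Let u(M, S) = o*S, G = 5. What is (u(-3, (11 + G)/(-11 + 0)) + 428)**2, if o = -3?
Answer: 22619536/121 ≈ 1.8694e+5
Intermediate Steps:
u(M, S) = -3*S
(u(-3, (11 + G)/(-11 + 0)) + 428)**2 = (-3*(11 + 5)/(-11 + 0) + 428)**2 = (-48/(-11) + 428)**2 = (-48*(-1)/11 + 428)**2 = (-3*(-16/11) + 428)**2 = (48/11 + 428)**2 = (4756/11)**2 = 22619536/121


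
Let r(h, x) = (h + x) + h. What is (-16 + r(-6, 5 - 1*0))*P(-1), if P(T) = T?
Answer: 23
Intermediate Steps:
r(h, x) = x + 2*h
(-16 + r(-6, 5 - 1*0))*P(-1) = (-16 + ((5 - 1*0) + 2*(-6)))*(-1) = (-16 + ((5 + 0) - 12))*(-1) = (-16 + (5 - 12))*(-1) = (-16 - 7)*(-1) = -23*(-1) = 23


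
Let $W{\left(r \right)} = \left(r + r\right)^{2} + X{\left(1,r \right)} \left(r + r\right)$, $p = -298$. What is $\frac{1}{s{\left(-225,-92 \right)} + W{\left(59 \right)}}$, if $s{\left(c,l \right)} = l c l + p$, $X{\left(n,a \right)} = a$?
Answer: $- \frac{1}{1883812} \approx -5.3084 \cdot 10^{-7}$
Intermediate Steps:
$s{\left(c,l \right)} = -298 + c l^{2}$ ($s{\left(c,l \right)} = l c l - 298 = c l l - 298 = c l^{2} - 298 = -298 + c l^{2}$)
$W{\left(r \right)} = 6 r^{2}$ ($W{\left(r \right)} = \left(r + r\right)^{2} + r \left(r + r\right) = \left(2 r\right)^{2} + r 2 r = 4 r^{2} + 2 r^{2} = 6 r^{2}$)
$\frac{1}{s{\left(-225,-92 \right)} + W{\left(59 \right)}} = \frac{1}{\left(-298 - 225 \left(-92\right)^{2}\right) + 6 \cdot 59^{2}} = \frac{1}{\left(-298 - 1904400\right) + 6 \cdot 3481} = \frac{1}{\left(-298 - 1904400\right) + 20886} = \frac{1}{-1904698 + 20886} = \frac{1}{-1883812} = - \frac{1}{1883812}$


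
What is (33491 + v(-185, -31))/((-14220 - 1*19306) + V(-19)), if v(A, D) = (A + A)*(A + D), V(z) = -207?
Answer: -113411/33733 ≈ -3.3620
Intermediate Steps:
v(A, D) = 2*A*(A + D) (v(A, D) = (2*A)*(A + D) = 2*A*(A + D))
(33491 + v(-185, -31))/((-14220 - 1*19306) + V(-19)) = (33491 + 2*(-185)*(-185 - 31))/((-14220 - 1*19306) - 207) = (33491 + 2*(-185)*(-216))/((-14220 - 19306) - 207) = (33491 + 79920)/(-33526 - 207) = 113411/(-33733) = 113411*(-1/33733) = -113411/33733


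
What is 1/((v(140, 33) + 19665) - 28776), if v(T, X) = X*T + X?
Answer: -1/4458 ≈ -0.00022432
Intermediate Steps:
v(T, X) = X + T*X (v(T, X) = T*X + X = X + T*X)
1/((v(140, 33) + 19665) - 28776) = 1/((33*(1 + 140) + 19665) - 28776) = 1/((33*141 + 19665) - 28776) = 1/((4653 + 19665) - 28776) = 1/(24318 - 28776) = 1/(-4458) = -1/4458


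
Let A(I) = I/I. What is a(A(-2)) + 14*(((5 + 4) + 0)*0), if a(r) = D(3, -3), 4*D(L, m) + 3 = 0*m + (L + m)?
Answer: -3/4 ≈ -0.75000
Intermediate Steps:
D(L, m) = -3/4 + L/4 + m/4 (D(L, m) = -3/4 + (0*m + (L + m))/4 = -3/4 + (0 + (L + m))/4 = -3/4 + (L + m)/4 = -3/4 + (L/4 + m/4) = -3/4 + L/4 + m/4)
A(I) = 1
a(r) = -3/4 (a(r) = -3/4 + (1/4)*3 + (1/4)*(-3) = -3/4 + 3/4 - 3/4 = -3/4)
a(A(-2)) + 14*(((5 + 4) + 0)*0) = -3/4 + 14*(((5 + 4) + 0)*0) = -3/4 + 14*((9 + 0)*0) = -3/4 + 14*(9*0) = -3/4 + 14*0 = -3/4 + 0 = -3/4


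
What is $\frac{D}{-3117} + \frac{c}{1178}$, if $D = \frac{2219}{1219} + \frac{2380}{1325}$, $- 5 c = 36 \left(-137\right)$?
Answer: $\frac{9356886991}{11189889735} \approx 0.83619$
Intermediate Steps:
$c = \frac{4932}{5}$ ($c = - \frac{36 \left(-137\right)}{5} = \left(- \frac{1}{5}\right) \left(-4932\right) = \frac{4932}{5} \approx 986.4$)
$D = \frac{22043}{6095}$ ($D = 2219 \cdot \frac{1}{1219} + 2380 \cdot \frac{1}{1325} = \frac{2219}{1219} + \frac{476}{265} = \frac{22043}{6095} \approx 3.6166$)
$\frac{D}{-3117} + \frac{c}{1178} = \frac{22043}{6095 \left(-3117\right)} + \frac{4932}{5 \cdot 1178} = \frac{22043}{6095} \left(- \frac{1}{3117}\right) + \frac{4932}{5} \cdot \frac{1}{1178} = - \frac{22043}{18998115} + \frac{2466}{2945} = \frac{9356886991}{11189889735}$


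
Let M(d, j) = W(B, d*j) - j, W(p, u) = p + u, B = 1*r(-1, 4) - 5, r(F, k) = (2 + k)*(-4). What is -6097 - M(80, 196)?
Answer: -21552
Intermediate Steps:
r(F, k) = -8 - 4*k
B = -29 (B = 1*(-8 - 4*4) - 5 = 1*(-8 - 16) - 5 = 1*(-24) - 5 = -24 - 5 = -29)
M(d, j) = -29 - j + d*j (M(d, j) = (-29 + d*j) - j = -29 - j + d*j)
-6097 - M(80, 196) = -6097 - (-29 - 1*196 + 80*196) = -6097 - (-29 - 196 + 15680) = -6097 - 1*15455 = -6097 - 15455 = -21552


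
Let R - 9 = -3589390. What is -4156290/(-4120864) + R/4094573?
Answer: 1113440934493/8436589235536 ≈ 0.13198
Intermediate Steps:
R = -3589381 (R = 9 - 3589390 = -3589381)
-4156290/(-4120864) + R/4094573 = -4156290/(-4120864) - 3589381/4094573 = -4156290*(-1/4120864) - 3589381*1/4094573 = 2078145/2060432 - 3589381/4094573 = 1113440934493/8436589235536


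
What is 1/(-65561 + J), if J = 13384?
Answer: -1/52177 ≈ -1.9166e-5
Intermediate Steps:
1/(-65561 + J) = 1/(-65561 + 13384) = 1/(-52177) = -1/52177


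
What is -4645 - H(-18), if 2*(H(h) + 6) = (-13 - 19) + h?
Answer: -4614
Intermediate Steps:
H(h) = -22 + h/2 (H(h) = -6 + ((-13 - 19) + h)/2 = -6 + (-32 + h)/2 = -6 + (-16 + h/2) = -22 + h/2)
-4645 - H(-18) = -4645 - (-22 + (1/2)*(-18)) = -4645 - (-22 - 9) = -4645 - 1*(-31) = -4645 + 31 = -4614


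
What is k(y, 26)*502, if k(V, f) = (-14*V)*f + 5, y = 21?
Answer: -3834778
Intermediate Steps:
k(V, f) = 5 - 14*V*f (k(V, f) = -14*V*f + 5 = 5 - 14*V*f)
k(y, 26)*502 = (5 - 14*21*26)*502 = (5 - 7644)*502 = -7639*502 = -3834778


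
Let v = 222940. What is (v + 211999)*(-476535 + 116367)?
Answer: -156651109752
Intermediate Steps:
(v + 211999)*(-476535 + 116367) = (222940 + 211999)*(-476535 + 116367) = 434939*(-360168) = -156651109752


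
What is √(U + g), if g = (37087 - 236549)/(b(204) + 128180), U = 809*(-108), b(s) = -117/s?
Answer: 2*I*√1659489443457880697/8716201 ≈ 295.59*I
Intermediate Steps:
U = -87372
g = -13563416/8716201 (g = (37087 - 236549)/(-117/204 + 128180) = -199462/(-117*1/204 + 128180) = -199462/(-39/68 + 128180) = -199462/8716201/68 = -199462*68/8716201 = -13563416/8716201 ≈ -1.5561)
√(U + g) = √(-87372 - 13563416/8716201) = √(-761565477188/8716201) = 2*I*√1659489443457880697/8716201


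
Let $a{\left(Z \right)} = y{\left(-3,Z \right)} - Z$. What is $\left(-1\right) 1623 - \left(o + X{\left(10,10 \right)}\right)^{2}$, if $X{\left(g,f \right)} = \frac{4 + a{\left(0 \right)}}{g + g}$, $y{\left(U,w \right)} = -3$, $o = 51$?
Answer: $- \frac{1691641}{400} \approx -4229.1$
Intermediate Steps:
$a{\left(Z \right)} = -3 - Z$
$X{\left(g,f \right)} = \frac{1}{2 g}$ ($X{\left(g,f \right)} = \frac{4 - 3}{g + g} = \frac{4 + \left(-3 + 0\right)}{2 g} = \left(4 - 3\right) \frac{1}{2 g} = 1 \frac{1}{2 g} = \frac{1}{2 g}$)
$\left(-1\right) 1623 - \left(o + X{\left(10,10 \right)}\right)^{2} = \left(-1\right) 1623 - \left(51 + \frac{1}{2 \cdot 10}\right)^{2} = -1623 - \left(51 + \frac{1}{2} \cdot \frac{1}{10}\right)^{2} = -1623 - \left(51 + \frac{1}{20}\right)^{2} = -1623 - \left(\frac{1021}{20}\right)^{2} = -1623 - \frac{1042441}{400} = - \frac{1691641}{400}$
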